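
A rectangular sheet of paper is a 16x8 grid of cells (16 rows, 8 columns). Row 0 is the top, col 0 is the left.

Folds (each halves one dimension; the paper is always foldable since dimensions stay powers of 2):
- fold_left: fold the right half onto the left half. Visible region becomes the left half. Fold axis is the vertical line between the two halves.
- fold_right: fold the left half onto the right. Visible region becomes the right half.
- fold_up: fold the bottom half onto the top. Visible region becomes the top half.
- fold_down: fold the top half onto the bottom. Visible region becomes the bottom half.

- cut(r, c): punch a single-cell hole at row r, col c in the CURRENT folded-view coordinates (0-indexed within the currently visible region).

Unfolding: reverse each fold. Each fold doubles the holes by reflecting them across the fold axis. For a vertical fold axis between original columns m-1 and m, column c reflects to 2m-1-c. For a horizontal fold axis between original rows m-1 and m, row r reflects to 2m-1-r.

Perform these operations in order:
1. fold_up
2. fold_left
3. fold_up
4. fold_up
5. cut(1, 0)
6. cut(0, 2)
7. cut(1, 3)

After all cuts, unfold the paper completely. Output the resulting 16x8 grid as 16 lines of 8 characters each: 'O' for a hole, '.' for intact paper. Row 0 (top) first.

Answer: ..O..O..
O..OO..O
O..OO..O
..O..O..
..O..O..
O..OO..O
O..OO..O
..O..O..
..O..O..
O..OO..O
O..OO..O
..O..O..
..O..O..
O..OO..O
O..OO..O
..O..O..

Derivation:
Op 1 fold_up: fold axis h@8; visible region now rows[0,8) x cols[0,8) = 8x8
Op 2 fold_left: fold axis v@4; visible region now rows[0,8) x cols[0,4) = 8x4
Op 3 fold_up: fold axis h@4; visible region now rows[0,4) x cols[0,4) = 4x4
Op 4 fold_up: fold axis h@2; visible region now rows[0,2) x cols[0,4) = 2x4
Op 5 cut(1, 0): punch at orig (1,0); cuts so far [(1, 0)]; region rows[0,2) x cols[0,4) = 2x4
Op 6 cut(0, 2): punch at orig (0,2); cuts so far [(0, 2), (1, 0)]; region rows[0,2) x cols[0,4) = 2x4
Op 7 cut(1, 3): punch at orig (1,3); cuts so far [(0, 2), (1, 0), (1, 3)]; region rows[0,2) x cols[0,4) = 2x4
Unfold 1 (reflect across h@2): 6 holes -> [(0, 2), (1, 0), (1, 3), (2, 0), (2, 3), (3, 2)]
Unfold 2 (reflect across h@4): 12 holes -> [(0, 2), (1, 0), (1, 3), (2, 0), (2, 3), (3, 2), (4, 2), (5, 0), (5, 3), (6, 0), (6, 3), (7, 2)]
Unfold 3 (reflect across v@4): 24 holes -> [(0, 2), (0, 5), (1, 0), (1, 3), (1, 4), (1, 7), (2, 0), (2, 3), (2, 4), (2, 7), (3, 2), (3, 5), (4, 2), (4, 5), (5, 0), (5, 3), (5, 4), (5, 7), (6, 0), (6, 3), (6, 4), (6, 7), (7, 2), (7, 5)]
Unfold 4 (reflect across h@8): 48 holes -> [(0, 2), (0, 5), (1, 0), (1, 3), (1, 4), (1, 7), (2, 0), (2, 3), (2, 4), (2, 7), (3, 2), (3, 5), (4, 2), (4, 5), (5, 0), (5, 3), (5, 4), (5, 7), (6, 0), (6, 3), (6, 4), (6, 7), (7, 2), (7, 5), (8, 2), (8, 5), (9, 0), (9, 3), (9, 4), (9, 7), (10, 0), (10, 3), (10, 4), (10, 7), (11, 2), (11, 5), (12, 2), (12, 5), (13, 0), (13, 3), (13, 4), (13, 7), (14, 0), (14, 3), (14, 4), (14, 7), (15, 2), (15, 5)]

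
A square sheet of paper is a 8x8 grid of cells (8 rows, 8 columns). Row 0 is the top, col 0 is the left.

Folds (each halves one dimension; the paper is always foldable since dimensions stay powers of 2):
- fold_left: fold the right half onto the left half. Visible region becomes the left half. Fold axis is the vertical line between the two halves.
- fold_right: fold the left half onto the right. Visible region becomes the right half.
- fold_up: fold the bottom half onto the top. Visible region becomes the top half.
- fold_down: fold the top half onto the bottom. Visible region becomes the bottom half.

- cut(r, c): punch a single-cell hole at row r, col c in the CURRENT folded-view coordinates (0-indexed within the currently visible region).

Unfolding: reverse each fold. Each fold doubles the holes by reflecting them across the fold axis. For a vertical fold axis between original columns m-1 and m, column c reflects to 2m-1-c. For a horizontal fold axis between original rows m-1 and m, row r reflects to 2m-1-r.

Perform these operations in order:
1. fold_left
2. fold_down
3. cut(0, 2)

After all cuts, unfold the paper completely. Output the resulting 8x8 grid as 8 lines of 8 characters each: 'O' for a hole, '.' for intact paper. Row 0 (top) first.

Answer: ........
........
........
..O..O..
..O..O..
........
........
........

Derivation:
Op 1 fold_left: fold axis v@4; visible region now rows[0,8) x cols[0,4) = 8x4
Op 2 fold_down: fold axis h@4; visible region now rows[4,8) x cols[0,4) = 4x4
Op 3 cut(0, 2): punch at orig (4,2); cuts so far [(4, 2)]; region rows[4,8) x cols[0,4) = 4x4
Unfold 1 (reflect across h@4): 2 holes -> [(3, 2), (4, 2)]
Unfold 2 (reflect across v@4): 4 holes -> [(3, 2), (3, 5), (4, 2), (4, 5)]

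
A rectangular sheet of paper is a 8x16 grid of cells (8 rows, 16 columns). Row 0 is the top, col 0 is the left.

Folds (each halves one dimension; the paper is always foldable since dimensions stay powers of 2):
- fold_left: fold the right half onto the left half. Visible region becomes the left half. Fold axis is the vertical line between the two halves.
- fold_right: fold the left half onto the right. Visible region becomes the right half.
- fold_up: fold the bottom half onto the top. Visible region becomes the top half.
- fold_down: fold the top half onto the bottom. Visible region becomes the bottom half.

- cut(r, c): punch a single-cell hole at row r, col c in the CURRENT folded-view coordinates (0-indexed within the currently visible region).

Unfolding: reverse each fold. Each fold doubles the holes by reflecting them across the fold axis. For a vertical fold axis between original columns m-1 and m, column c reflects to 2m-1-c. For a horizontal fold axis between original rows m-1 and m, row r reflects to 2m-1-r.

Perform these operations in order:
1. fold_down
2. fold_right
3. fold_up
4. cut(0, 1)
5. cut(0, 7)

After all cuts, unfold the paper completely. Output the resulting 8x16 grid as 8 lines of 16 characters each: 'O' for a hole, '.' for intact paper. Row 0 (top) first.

Op 1 fold_down: fold axis h@4; visible region now rows[4,8) x cols[0,16) = 4x16
Op 2 fold_right: fold axis v@8; visible region now rows[4,8) x cols[8,16) = 4x8
Op 3 fold_up: fold axis h@6; visible region now rows[4,6) x cols[8,16) = 2x8
Op 4 cut(0, 1): punch at orig (4,9); cuts so far [(4, 9)]; region rows[4,6) x cols[8,16) = 2x8
Op 5 cut(0, 7): punch at orig (4,15); cuts so far [(4, 9), (4, 15)]; region rows[4,6) x cols[8,16) = 2x8
Unfold 1 (reflect across h@6): 4 holes -> [(4, 9), (4, 15), (7, 9), (7, 15)]
Unfold 2 (reflect across v@8): 8 holes -> [(4, 0), (4, 6), (4, 9), (4, 15), (7, 0), (7, 6), (7, 9), (7, 15)]
Unfold 3 (reflect across h@4): 16 holes -> [(0, 0), (0, 6), (0, 9), (0, 15), (3, 0), (3, 6), (3, 9), (3, 15), (4, 0), (4, 6), (4, 9), (4, 15), (7, 0), (7, 6), (7, 9), (7, 15)]

Answer: O.....O..O.....O
................
................
O.....O..O.....O
O.....O..O.....O
................
................
O.....O..O.....O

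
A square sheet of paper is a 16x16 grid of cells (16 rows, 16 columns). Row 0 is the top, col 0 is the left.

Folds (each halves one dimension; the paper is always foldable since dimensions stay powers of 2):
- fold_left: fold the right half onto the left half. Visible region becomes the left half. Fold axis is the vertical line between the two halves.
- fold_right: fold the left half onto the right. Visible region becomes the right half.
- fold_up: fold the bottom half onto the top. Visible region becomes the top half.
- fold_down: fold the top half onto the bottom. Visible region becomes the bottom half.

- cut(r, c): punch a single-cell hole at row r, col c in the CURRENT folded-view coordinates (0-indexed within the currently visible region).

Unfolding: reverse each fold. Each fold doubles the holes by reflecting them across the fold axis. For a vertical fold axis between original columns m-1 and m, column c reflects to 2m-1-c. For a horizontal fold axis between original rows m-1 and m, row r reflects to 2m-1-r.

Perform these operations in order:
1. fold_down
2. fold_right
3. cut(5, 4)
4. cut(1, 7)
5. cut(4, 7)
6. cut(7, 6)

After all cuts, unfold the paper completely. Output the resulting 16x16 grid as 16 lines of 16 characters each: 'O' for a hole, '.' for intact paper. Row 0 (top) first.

Op 1 fold_down: fold axis h@8; visible region now rows[8,16) x cols[0,16) = 8x16
Op 2 fold_right: fold axis v@8; visible region now rows[8,16) x cols[8,16) = 8x8
Op 3 cut(5, 4): punch at orig (13,12); cuts so far [(13, 12)]; region rows[8,16) x cols[8,16) = 8x8
Op 4 cut(1, 7): punch at orig (9,15); cuts so far [(9, 15), (13, 12)]; region rows[8,16) x cols[8,16) = 8x8
Op 5 cut(4, 7): punch at orig (12,15); cuts so far [(9, 15), (12, 15), (13, 12)]; region rows[8,16) x cols[8,16) = 8x8
Op 6 cut(7, 6): punch at orig (15,14); cuts so far [(9, 15), (12, 15), (13, 12), (15, 14)]; region rows[8,16) x cols[8,16) = 8x8
Unfold 1 (reflect across v@8): 8 holes -> [(9, 0), (9, 15), (12, 0), (12, 15), (13, 3), (13, 12), (15, 1), (15, 14)]
Unfold 2 (reflect across h@8): 16 holes -> [(0, 1), (0, 14), (2, 3), (2, 12), (3, 0), (3, 15), (6, 0), (6, 15), (9, 0), (9, 15), (12, 0), (12, 15), (13, 3), (13, 12), (15, 1), (15, 14)]

Answer: .O............O.
................
...O........O...
O..............O
................
................
O..............O
................
................
O..............O
................
................
O..............O
...O........O...
................
.O............O.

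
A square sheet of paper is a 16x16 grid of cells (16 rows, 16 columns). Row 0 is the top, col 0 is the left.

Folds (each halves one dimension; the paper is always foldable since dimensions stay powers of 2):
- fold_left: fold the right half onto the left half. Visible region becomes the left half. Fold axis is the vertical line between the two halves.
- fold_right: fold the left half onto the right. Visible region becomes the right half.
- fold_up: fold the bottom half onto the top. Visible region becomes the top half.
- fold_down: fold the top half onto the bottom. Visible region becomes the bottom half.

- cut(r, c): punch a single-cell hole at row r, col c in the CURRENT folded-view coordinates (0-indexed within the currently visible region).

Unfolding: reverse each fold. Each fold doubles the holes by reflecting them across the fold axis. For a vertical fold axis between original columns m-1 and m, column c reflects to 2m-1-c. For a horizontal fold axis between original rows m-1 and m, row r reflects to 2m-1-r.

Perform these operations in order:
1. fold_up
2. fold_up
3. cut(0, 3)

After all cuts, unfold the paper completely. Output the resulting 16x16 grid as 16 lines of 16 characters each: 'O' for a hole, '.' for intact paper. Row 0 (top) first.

Op 1 fold_up: fold axis h@8; visible region now rows[0,8) x cols[0,16) = 8x16
Op 2 fold_up: fold axis h@4; visible region now rows[0,4) x cols[0,16) = 4x16
Op 3 cut(0, 3): punch at orig (0,3); cuts so far [(0, 3)]; region rows[0,4) x cols[0,16) = 4x16
Unfold 1 (reflect across h@4): 2 holes -> [(0, 3), (7, 3)]
Unfold 2 (reflect across h@8): 4 holes -> [(0, 3), (7, 3), (8, 3), (15, 3)]

Answer: ...O............
................
................
................
................
................
................
...O............
...O............
................
................
................
................
................
................
...O............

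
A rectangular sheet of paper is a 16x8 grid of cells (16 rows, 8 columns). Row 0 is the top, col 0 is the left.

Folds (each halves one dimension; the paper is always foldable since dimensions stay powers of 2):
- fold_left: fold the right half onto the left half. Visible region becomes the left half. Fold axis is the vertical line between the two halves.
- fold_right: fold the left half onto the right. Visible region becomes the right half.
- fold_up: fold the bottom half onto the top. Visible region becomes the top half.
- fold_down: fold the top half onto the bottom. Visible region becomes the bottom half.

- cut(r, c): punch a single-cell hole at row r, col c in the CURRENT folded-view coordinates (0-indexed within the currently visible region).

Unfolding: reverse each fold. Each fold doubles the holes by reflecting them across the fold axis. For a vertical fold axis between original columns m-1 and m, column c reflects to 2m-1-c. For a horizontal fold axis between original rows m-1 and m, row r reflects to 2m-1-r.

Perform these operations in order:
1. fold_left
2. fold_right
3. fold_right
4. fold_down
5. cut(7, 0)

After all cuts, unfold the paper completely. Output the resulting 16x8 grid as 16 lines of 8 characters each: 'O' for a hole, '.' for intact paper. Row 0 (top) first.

Answer: OOOOOOOO
........
........
........
........
........
........
........
........
........
........
........
........
........
........
OOOOOOOO

Derivation:
Op 1 fold_left: fold axis v@4; visible region now rows[0,16) x cols[0,4) = 16x4
Op 2 fold_right: fold axis v@2; visible region now rows[0,16) x cols[2,4) = 16x2
Op 3 fold_right: fold axis v@3; visible region now rows[0,16) x cols[3,4) = 16x1
Op 4 fold_down: fold axis h@8; visible region now rows[8,16) x cols[3,4) = 8x1
Op 5 cut(7, 0): punch at orig (15,3); cuts so far [(15, 3)]; region rows[8,16) x cols[3,4) = 8x1
Unfold 1 (reflect across h@8): 2 holes -> [(0, 3), (15, 3)]
Unfold 2 (reflect across v@3): 4 holes -> [(0, 2), (0, 3), (15, 2), (15, 3)]
Unfold 3 (reflect across v@2): 8 holes -> [(0, 0), (0, 1), (0, 2), (0, 3), (15, 0), (15, 1), (15, 2), (15, 3)]
Unfold 4 (reflect across v@4): 16 holes -> [(0, 0), (0, 1), (0, 2), (0, 3), (0, 4), (0, 5), (0, 6), (0, 7), (15, 0), (15, 1), (15, 2), (15, 3), (15, 4), (15, 5), (15, 6), (15, 7)]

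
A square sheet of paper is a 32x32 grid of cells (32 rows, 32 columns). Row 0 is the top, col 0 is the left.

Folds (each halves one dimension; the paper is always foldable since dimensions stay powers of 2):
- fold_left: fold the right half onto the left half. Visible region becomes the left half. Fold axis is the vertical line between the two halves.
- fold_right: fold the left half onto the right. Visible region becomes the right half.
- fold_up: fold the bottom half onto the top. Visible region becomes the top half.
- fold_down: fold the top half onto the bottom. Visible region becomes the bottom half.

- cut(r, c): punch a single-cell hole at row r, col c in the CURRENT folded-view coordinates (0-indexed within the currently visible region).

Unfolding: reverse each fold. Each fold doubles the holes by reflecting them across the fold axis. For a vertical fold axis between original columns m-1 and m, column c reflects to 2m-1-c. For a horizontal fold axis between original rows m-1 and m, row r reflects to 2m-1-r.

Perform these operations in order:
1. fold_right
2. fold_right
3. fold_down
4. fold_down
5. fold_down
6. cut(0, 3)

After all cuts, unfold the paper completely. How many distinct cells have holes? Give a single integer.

Answer: 32

Derivation:
Op 1 fold_right: fold axis v@16; visible region now rows[0,32) x cols[16,32) = 32x16
Op 2 fold_right: fold axis v@24; visible region now rows[0,32) x cols[24,32) = 32x8
Op 3 fold_down: fold axis h@16; visible region now rows[16,32) x cols[24,32) = 16x8
Op 4 fold_down: fold axis h@24; visible region now rows[24,32) x cols[24,32) = 8x8
Op 5 fold_down: fold axis h@28; visible region now rows[28,32) x cols[24,32) = 4x8
Op 6 cut(0, 3): punch at orig (28,27); cuts so far [(28, 27)]; region rows[28,32) x cols[24,32) = 4x8
Unfold 1 (reflect across h@28): 2 holes -> [(27, 27), (28, 27)]
Unfold 2 (reflect across h@24): 4 holes -> [(19, 27), (20, 27), (27, 27), (28, 27)]
Unfold 3 (reflect across h@16): 8 holes -> [(3, 27), (4, 27), (11, 27), (12, 27), (19, 27), (20, 27), (27, 27), (28, 27)]
Unfold 4 (reflect across v@24): 16 holes -> [(3, 20), (3, 27), (4, 20), (4, 27), (11, 20), (11, 27), (12, 20), (12, 27), (19, 20), (19, 27), (20, 20), (20, 27), (27, 20), (27, 27), (28, 20), (28, 27)]
Unfold 5 (reflect across v@16): 32 holes -> [(3, 4), (3, 11), (3, 20), (3, 27), (4, 4), (4, 11), (4, 20), (4, 27), (11, 4), (11, 11), (11, 20), (11, 27), (12, 4), (12, 11), (12, 20), (12, 27), (19, 4), (19, 11), (19, 20), (19, 27), (20, 4), (20, 11), (20, 20), (20, 27), (27, 4), (27, 11), (27, 20), (27, 27), (28, 4), (28, 11), (28, 20), (28, 27)]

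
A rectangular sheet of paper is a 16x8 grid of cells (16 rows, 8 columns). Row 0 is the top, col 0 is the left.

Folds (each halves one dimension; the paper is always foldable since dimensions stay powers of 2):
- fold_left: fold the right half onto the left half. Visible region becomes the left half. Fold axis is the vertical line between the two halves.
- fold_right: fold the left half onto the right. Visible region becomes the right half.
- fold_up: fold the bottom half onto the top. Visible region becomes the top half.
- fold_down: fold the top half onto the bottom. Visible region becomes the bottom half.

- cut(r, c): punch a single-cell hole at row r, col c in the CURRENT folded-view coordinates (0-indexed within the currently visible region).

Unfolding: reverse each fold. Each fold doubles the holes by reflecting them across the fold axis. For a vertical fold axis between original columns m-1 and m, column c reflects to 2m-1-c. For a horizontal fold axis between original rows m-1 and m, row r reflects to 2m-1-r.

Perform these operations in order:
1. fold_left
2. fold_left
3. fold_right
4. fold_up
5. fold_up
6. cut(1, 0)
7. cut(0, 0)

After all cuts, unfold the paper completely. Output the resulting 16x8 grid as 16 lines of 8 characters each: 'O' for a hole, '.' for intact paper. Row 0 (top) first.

Op 1 fold_left: fold axis v@4; visible region now rows[0,16) x cols[0,4) = 16x4
Op 2 fold_left: fold axis v@2; visible region now rows[0,16) x cols[0,2) = 16x2
Op 3 fold_right: fold axis v@1; visible region now rows[0,16) x cols[1,2) = 16x1
Op 4 fold_up: fold axis h@8; visible region now rows[0,8) x cols[1,2) = 8x1
Op 5 fold_up: fold axis h@4; visible region now rows[0,4) x cols[1,2) = 4x1
Op 6 cut(1, 0): punch at orig (1,1); cuts so far [(1, 1)]; region rows[0,4) x cols[1,2) = 4x1
Op 7 cut(0, 0): punch at orig (0,1); cuts so far [(0, 1), (1, 1)]; region rows[0,4) x cols[1,2) = 4x1
Unfold 1 (reflect across h@4): 4 holes -> [(0, 1), (1, 1), (6, 1), (7, 1)]
Unfold 2 (reflect across h@8): 8 holes -> [(0, 1), (1, 1), (6, 1), (7, 1), (8, 1), (9, 1), (14, 1), (15, 1)]
Unfold 3 (reflect across v@1): 16 holes -> [(0, 0), (0, 1), (1, 0), (1, 1), (6, 0), (6, 1), (7, 0), (7, 1), (8, 0), (8, 1), (9, 0), (9, 1), (14, 0), (14, 1), (15, 0), (15, 1)]
Unfold 4 (reflect across v@2): 32 holes -> [(0, 0), (0, 1), (0, 2), (0, 3), (1, 0), (1, 1), (1, 2), (1, 3), (6, 0), (6, 1), (6, 2), (6, 3), (7, 0), (7, 1), (7, 2), (7, 3), (8, 0), (8, 1), (8, 2), (8, 3), (9, 0), (9, 1), (9, 2), (9, 3), (14, 0), (14, 1), (14, 2), (14, 3), (15, 0), (15, 1), (15, 2), (15, 3)]
Unfold 5 (reflect across v@4): 64 holes -> [(0, 0), (0, 1), (0, 2), (0, 3), (0, 4), (0, 5), (0, 6), (0, 7), (1, 0), (1, 1), (1, 2), (1, 3), (1, 4), (1, 5), (1, 6), (1, 7), (6, 0), (6, 1), (6, 2), (6, 3), (6, 4), (6, 5), (6, 6), (6, 7), (7, 0), (7, 1), (7, 2), (7, 3), (7, 4), (7, 5), (7, 6), (7, 7), (8, 0), (8, 1), (8, 2), (8, 3), (8, 4), (8, 5), (8, 6), (8, 7), (9, 0), (9, 1), (9, 2), (9, 3), (9, 4), (9, 5), (9, 6), (9, 7), (14, 0), (14, 1), (14, 2), (14, 3), (14, 4), (14, 5), (14, 6), (14, 7), (15, 0), (15, 1), (15, 2), (15, 3), (15, 4), (15, 5), (15, 6), (15, 7)]

Answer: OOOOOOOO
OOOOOOOO
........
........
........
........
OOOOOOOO
OOOOOOOO
OOOOOOOO
OOOOOOOO
........
........
........
........
OOOOOOOO
OOOOOOOO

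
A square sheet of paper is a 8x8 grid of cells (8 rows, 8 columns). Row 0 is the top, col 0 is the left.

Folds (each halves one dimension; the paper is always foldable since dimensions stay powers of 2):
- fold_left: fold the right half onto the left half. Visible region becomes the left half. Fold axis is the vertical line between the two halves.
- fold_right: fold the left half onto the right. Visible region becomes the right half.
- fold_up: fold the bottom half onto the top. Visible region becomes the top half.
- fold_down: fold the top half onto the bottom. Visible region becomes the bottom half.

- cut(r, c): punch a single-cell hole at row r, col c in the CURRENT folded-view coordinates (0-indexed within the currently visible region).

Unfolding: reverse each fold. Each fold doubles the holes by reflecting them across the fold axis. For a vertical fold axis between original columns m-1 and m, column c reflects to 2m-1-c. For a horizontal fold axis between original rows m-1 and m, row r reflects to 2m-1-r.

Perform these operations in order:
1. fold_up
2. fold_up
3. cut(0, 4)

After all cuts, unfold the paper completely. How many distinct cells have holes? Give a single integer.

Answer: 4

Derivation:
Op 1 fold_up: fold axis h@4; visible region now rows[0,4) x cols[0,8) = 4x8
Op 2 fold_up: fold axis h@2; visible region now rows[0,2) x cols[0,8) = 2x8
Op 3 cut(0, 4): punch at orig (0,4); cuts so far [(0, 4)]; region rows[0,2) x cols[0,8) = 2x8
Unfold 1 (reflect across h@2): 2 holes -> [(0, 4), (3, 4)]
Unfold 2 (reflect across h@4): 4 holes -> [(0, 4), (3, 4), (4, 4), (7, 4)]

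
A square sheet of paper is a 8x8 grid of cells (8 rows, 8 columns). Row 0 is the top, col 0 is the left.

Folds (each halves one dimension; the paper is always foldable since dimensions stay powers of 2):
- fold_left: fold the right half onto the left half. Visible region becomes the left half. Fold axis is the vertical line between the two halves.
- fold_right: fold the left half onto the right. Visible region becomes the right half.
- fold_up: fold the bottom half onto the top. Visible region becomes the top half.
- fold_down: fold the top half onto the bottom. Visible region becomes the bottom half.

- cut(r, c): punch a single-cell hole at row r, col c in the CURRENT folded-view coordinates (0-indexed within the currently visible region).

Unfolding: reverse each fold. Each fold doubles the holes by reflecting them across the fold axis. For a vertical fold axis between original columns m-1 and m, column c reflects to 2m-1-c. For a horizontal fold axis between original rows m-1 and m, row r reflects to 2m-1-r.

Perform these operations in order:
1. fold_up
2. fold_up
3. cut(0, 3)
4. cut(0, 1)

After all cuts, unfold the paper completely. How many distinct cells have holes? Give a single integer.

Answer: 8

Derivation:
Op 1 fold_up: fold axis h@4; visible region now rows[0,4) x cols[0,8) = 4x8
Op 2 fold_up: fold axis h@2; visible region now rows[0,2) x cols[0,8) = 2x8
Op 3 cut(0, 3): punch at orig (0,3); cuts so far [(0, 3)]; region rows[0,2) x cols[0,8) = 2x8
Op 4 cut(0, 1): punch at orig (0,1); cuts so far [(0, 1), (0, 3)]; region rows[0,2) x cols[0,8) = 2x8
Unfold 1 (reflect across h@2): 4 holes -> [(0, 1), (0, 3), (3, 1), (3, 3)]
Unfold 2 (reflect across h@4): 8 holes -> [(0, 1), (0, 3), (3, 1), (3, 3), (4, 1), (4, 3), (7, 1), (7, 3)]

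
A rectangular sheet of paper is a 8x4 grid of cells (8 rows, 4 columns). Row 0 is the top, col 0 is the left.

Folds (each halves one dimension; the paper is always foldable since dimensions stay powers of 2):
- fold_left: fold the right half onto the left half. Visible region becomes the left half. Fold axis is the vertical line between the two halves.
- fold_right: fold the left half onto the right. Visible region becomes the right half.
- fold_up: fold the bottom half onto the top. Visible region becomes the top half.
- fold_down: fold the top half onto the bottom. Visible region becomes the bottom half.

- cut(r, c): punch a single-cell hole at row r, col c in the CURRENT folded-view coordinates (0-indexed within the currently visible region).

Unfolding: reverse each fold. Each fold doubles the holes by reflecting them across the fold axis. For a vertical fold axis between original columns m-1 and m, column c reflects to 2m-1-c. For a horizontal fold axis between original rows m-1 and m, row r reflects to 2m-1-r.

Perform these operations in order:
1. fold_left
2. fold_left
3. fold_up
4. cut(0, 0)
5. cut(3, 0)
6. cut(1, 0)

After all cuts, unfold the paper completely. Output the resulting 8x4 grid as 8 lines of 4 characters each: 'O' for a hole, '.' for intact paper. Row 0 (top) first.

Op 1 fold_left: fold axis v@2; visible region now rows[0,8) x cols[0,2) = 8x2
Op 2 fold_left: fold axis v@1; visible region now rows[0,8) x cols[0,1) = 8x1
Op 3 fold_up: fold axis h@4; visible region now rows[0,4) x cols[0,1) = 4x1
Op 4 cut(0, 0): punch at orig (0,0); cuts so far [(0, 0)]; region rows[0,4) x cols[0,1) = 4x1
Op 5 cut(3, 0): punch at orig (3,0); cuts so far [(0, 0), (3, 0)]; region rows[0,4) x cols[0,1) = 4x1
Op 6 cut(1, 0): punch at orig (1,0); cuts so far [(0, 0), (1, 0), (3, 0)]; region rows[0,4) x cols[0,1) = 4x1
Unfold 1 (reflect across h@4): 6 holes -> [(0, 0), (1, 0), (3, 0), (4, 0), (6, 0), (7, 0)]
Unfold 2 (reflect across v@1): 12 holes -> [(0, 0), (0, 1), (1, 0), (1, 1), (3, 0), (3, 1), (4, 0), (4, 1), (6, 0), (6, 1), (7, 0), (7, 1)]
Unfold 3 (reflect across v@2): 24 holes -> [(0, 0), (0, 1), (0, 2), (0, 3), (1, 0), (1, 1), (1, 2), (1, 3), (3, 0), (3, 1), (3, 2), (3, 3), (4, 0), (4, 1), (4, 2), (4, 3), (6, 0), (6, 1), (6, 2), (6, 3), (7, 0), (7, 1), (7, 2), (7, 3)]

Answer: OOOO
OOOO
....
OOOO
OOOO
....
OOOO
OOOO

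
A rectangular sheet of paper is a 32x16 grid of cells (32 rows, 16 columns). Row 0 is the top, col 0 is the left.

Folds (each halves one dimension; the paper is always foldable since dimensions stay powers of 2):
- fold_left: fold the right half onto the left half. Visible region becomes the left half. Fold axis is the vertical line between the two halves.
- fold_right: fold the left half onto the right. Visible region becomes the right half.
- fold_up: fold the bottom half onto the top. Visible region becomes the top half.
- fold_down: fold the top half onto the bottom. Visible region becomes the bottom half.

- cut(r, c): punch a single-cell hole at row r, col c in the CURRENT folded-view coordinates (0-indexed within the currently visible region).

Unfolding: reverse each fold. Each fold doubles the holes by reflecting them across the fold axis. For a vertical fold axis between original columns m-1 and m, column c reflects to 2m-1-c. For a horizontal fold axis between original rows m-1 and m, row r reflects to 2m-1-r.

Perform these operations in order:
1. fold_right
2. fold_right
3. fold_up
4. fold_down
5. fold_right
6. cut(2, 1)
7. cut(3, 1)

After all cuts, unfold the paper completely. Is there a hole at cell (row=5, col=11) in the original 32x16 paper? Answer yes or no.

Answer: yes

Derivation:
Op 1 fold_right: fold axis v@8; visible region now rows[0,32) x cols[8,16) = 32x8
Op 2 fold_right: fold axis v@12; visible region now rows[0,32) x cols[12,16) = 32x4
Op 3 fold_up: fold axis h@16; visible region now rows[0,16) x cols[12,16) = 16x4
Op 4 fold_down: fold axis h@8; visible region now rows[8,16) x cols[12,16) = 8x4
Op 5 fold_right: fold axis v@14; visible region now rows[8,16) x cols[14,16) = 8x2
Op 6 cut(2, 1): punch at orig (10,15); cuts so far [(10, 15)]; region rows[8,16) x cols[14,16) = 8x2
Op 7 cut(3, 1): punch at orig (11,15); cuts so far [(10, 15), (11, 15)]; region rows[8,16) x cols[14,16) = 8x2
Unfold 1 (reflect across v@14): 4 holes -> [(10, 12), (10, 15), (11, 12), (11, 15)]
Unfold 2 (reflect across h@8): 8 holes -> [(4, 12), (4, 15), (5, 12), (5, 15), (10, 12), (10, 15), (11, 12), (11, 15)]
Unfold 3 (reflect across h@16): 16 holes -> [(4, 12), (4, 15), (5, 12), (5, 15), (10, 12), (10, 15), (11, 12), (11, 15), (20, 12), (20, 15), (21, 12), (21, 15), (26, 12), (26, 15), (27, 12), (27, 15)]
Unfold 4 (reflect across v@12): 32 holes -> [(4, 8), (4, 11), (4, 12), (4, 15), (5, 8), (5, 11), (5, 12), (5, 15), (10, 8), (10, 11), (10, 12), (10, 15), (11, 8), (11, 11), (11, 12), (11, 15), (20, 8), (20, 11), (20, 12), (20, 15), (21, 8), (21, 11), (21, 12), (21, 15), (26, 8), (26, 11), (26, 12), (26, 15), (27, 8), (27, 11), (27, 12), (27, 15)]
Unfold 5 (reflect across v@8): 64 holes -> [(4, 0), (4, 3), (4, 4), (4, 7), (4, 8), (4, 11), (4, 12), (4, 15), (5, 0), (5, 3), (5, 4), (5, 7), (5, 8), (5, 11), (5, 12), (5, 15), (10, 0), (10, 3), (10, 4), (10, 7), (10, 8), (10, 11), (10, 12), (10, 15), (11, 0), (11, 3), (11, 4), (11, 7), (11, 8), (11, 11), (11, 12), (11, 15), (20, 0), (20, 3), (20, 4), (20, 7), (20, 8), (20, 11), (20, 12), (20, 15), (21, 0), (21, 3), (21, 4), (21, 7), (21, 8), (21, 11), (21, 12), (21, 15), (26, 0), (26, 3), (26, 4), (26, 7), (26, 8), (26, 11), (26, 12), (26, 15), (27, 0), (27, 3), (27, 4), (27, 7), (27, 8), (27, 11), (27, 12), (27, 15)]
Holes: [(4, 0), (4, 3), (4, 4), (4, 7), (4, 8), (4, 11), (4, 12), (4, 15), (5, 0), (5, 3), (5, 4), (5, 7), (5, 8), (5, 11), (5, 12), (5, 15), (10, 0), (10, 3), (10, 4), (10, 7), (10, 8), (10, 11), (10, 12), (10, 15), (11, 0), (11, 3), (11, 4), (11, 7), (11, 8), (11, 11), (11, 12), (11, 15), (20, 0), (20, 3), (20, 4), (20, 7), (20, 8), (20, 11), (20, 12), (20, 15), (21, 0), (21, 3), (21, 4), (21, 7), (21, 8), (21, 11), (21, 12), (21, 15), (26, 0), (26, 3), (26, 4), (26, 7), (26, 8), (26, 11), (26, 12), (26, 15), (27, 0), (27, 3), (27, 4), (27, 7), (27, 8), (27, 11), (27, 12), (27, 15)]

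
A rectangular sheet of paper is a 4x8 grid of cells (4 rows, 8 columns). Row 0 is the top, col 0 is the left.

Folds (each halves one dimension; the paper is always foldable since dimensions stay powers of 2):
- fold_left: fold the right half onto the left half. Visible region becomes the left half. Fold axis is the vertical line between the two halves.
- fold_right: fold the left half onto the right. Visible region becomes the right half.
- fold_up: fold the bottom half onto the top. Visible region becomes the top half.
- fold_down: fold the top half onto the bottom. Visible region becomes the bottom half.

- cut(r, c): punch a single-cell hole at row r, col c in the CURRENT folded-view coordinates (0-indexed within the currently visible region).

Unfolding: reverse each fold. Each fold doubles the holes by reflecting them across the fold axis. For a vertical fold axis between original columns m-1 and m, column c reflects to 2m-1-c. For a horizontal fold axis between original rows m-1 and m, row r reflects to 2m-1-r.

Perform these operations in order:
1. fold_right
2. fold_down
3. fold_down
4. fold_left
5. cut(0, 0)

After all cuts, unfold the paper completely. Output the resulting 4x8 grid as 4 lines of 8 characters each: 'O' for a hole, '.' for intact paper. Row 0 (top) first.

Op 1 fold_right: fold axis v@4; visible region now rows[0,4) x cols[4,8) = 4x4
Op 2 fold_down: fold axis h@2; visible region now rows[2,4) x cols[4,8) = 2x4
Op 3 fold_down: fold axis h@3; visible region now rows[3,4) x cols[4,8) = 1x4
Op 4 fold_left: fold axis v@6; visible region now rows[3,4) x cols[4,6) = 1x2
Op 5 cut(0, 0): punch at orig (3,4); cuts so far [(3, 4)]; region rows[3,4) x cols[4,6) = 1x2
Unfold 1 (reflect across v@6): 2 holes -> [(3, 4), (3, 7)]
Unfold 2 (reflect across h@3): 4 holes -> [(2, 4), (2, 7), (3, 4), (3, 7)]
Unfold 3 (reflect across h@2): 8 holes -> [(0, 4), (0, 7), (1, 4), (1, 7), (2, 4), (2, 7), (3, 4), (3, 7)]
Unfold 4 (reflect across v@4): 16 holes -> [(0, 0), (0, 3), (0, 4), (0, 7), (1, 0), (1, 3), (1, 4), (1, 7), (2, 0), (2, 3), (2, 4), (2, 7), (3, 0), (3, 3), (3, 4), (3, 7)]

Answer: O..OO..O
O..OO..O
O..OO..O
O..OO..O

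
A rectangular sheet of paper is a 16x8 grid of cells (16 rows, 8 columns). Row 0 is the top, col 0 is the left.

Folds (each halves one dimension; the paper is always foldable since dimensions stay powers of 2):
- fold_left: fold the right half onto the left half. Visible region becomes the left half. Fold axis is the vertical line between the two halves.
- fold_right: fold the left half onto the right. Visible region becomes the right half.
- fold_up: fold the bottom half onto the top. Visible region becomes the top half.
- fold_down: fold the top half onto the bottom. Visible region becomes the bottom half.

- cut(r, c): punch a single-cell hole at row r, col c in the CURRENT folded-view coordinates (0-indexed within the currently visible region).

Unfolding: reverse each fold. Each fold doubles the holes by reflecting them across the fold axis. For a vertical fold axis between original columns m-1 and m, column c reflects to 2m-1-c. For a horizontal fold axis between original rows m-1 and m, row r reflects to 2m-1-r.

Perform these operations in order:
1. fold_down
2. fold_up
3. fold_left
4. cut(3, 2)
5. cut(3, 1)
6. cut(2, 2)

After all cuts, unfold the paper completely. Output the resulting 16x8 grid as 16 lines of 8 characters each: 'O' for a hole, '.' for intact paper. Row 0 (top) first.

Answer: ........
........
..O..O..
.OO..OO.
.OO..OO.
..O..O..
........
........
........
........
..O..O..
.OO..OO.
.OO..OO.
..O..O..
........
........

Derivation:
Op 1 fold_down: fold axis h@8; visible region now rows[8,16) x cols[0,8) = 8x8
Op 2 fold_up: fold axis h@12; visible region now rows[8,12) x cols[0,8) = 4x8
Op 3 fold_left: fold axis v@4; visible region now rows[8,12) x cols[0,4) = 4x4
Op 4 cut(3, 2): punch at orig (11,2); cuts so far [(11, 2)]; region rows[8,12) x cols[0,4) = 4x4
Op 5 cut(3, 1): punch at orig (11,1); cuts so far [(11, 1), (11, 2)]; region rows[8,12) x cols[0,4) = 4x4
Op 6 cut(2, 2): punch at orig (10,2); cuts so far [(10, 2), (11, 1), (11, 2)]; region rows[8,12) x cols[0,4) = 4x4
Unfold 1 (reflect across v@4): 6 holes -> [(10, 2), (10, 5), (11, 1), (11, 2), (11, 5), (11, 6)]
Unfold 2 (reflect across h@12): 12 holes -> [(10, 2), (10, 5), (11, 1), (11, 2), (11, 5), (11, 6), (12, 1), (12, 2), (12, 5), (12, 6), (13, 2), (13, 5)]
Unfold 3 (reflect across h@8): 24 holes -> [(2, 2), (2, 5), (3, 1), (3, 2), (3, 5), (3, 6), (4, 1), (4, 2), (4, 5), (4, 6), (5, 2), (5, 5), (10, 2), (10, 5), (11, 1), (11, 2), (11, 5), (11, 6), (12, 1), (12, 2), (12, 5), (12, 6), (13, 2), (13, 5)]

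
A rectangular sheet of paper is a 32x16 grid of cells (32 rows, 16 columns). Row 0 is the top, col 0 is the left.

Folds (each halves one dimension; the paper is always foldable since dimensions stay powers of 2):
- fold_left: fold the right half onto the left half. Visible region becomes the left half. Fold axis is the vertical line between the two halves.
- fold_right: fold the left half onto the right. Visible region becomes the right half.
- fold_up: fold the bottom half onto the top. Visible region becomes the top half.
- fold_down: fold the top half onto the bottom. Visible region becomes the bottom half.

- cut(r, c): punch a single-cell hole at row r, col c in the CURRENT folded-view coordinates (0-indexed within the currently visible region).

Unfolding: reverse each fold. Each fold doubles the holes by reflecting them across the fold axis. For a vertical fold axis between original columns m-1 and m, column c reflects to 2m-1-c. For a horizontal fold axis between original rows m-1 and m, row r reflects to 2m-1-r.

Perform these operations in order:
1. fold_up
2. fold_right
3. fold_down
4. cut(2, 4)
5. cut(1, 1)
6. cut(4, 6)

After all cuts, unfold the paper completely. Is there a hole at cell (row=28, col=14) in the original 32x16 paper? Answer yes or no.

Op 1 fold_up: fold axis h@16; visible region now rows[0,16) x cols[0,16) = 16x16
Op 2 fold_right: fold axis v@8; visible region now rows[0,16) x cols[8,16) = 16x8
Op 3 fold_down: fold axis h@8; visible region now rows[8,16) x cols[8,16) = 8x8
Op 4 cut(2, 4): punch at orig (10,12); cuts so far [(10, 12)]; region rows[8,16) x cols[8,16) = 8x8
Op 5 cut(1, 1): punch at orig (9,9); cuts so far [(9, 9), (10, 12)]; region rows[8,16) x cols[8,16) = 8x8
Op 6 cut(4, 6): punch at orig (12,14); cuts so far [(9, 9), (10, 12), (12, 14)]; region rows[8,16) x cols[8,16) = 8x8
Unfold 1 (reflect across h@8): 6 holes -> [(3, 14), (5, 12), (6, 9), (9, 9), (10, 12), (12, 14)]
Unfold 2 (reflect across v@8): 12 holes -> [(3, 1), (3, 14), (5, 3), (5, 12), (6, 6), (6, 9), (9, 6), (9, 9), (10, 3), (10, 12), (12, 1), (12, 14)]
Unfold 3 (reflect across h@16): 24 holes -> [(3, 1), (3, 14), (5, 3), (5, 12), (6, 6), (6, 9), (9, 6), (9, 9), (10, 3), (10, 12), (12, 1), (12, 14), (19, 1), (19, 14), (21, 3), (21, 12), (22, 6), (22, 9), (25, 6), (25, 9), (26, 3), (26, 12), (28, 1), (28, 14)]
Holes: [(3, 1), (3, 14), (5, 3), (5, 12), (6, 6), (6, 9), (9, 6), (9, 9), (10, 3), (10, 12), (12, 1), (12, 14), (19, 1), (19, 14), (21, 3), (21, 12), (22, 6), (22, 9), (25, 6), (25, 9), (26, 3), (26, 12), (28, 1), (28, 14)]

Answer: yes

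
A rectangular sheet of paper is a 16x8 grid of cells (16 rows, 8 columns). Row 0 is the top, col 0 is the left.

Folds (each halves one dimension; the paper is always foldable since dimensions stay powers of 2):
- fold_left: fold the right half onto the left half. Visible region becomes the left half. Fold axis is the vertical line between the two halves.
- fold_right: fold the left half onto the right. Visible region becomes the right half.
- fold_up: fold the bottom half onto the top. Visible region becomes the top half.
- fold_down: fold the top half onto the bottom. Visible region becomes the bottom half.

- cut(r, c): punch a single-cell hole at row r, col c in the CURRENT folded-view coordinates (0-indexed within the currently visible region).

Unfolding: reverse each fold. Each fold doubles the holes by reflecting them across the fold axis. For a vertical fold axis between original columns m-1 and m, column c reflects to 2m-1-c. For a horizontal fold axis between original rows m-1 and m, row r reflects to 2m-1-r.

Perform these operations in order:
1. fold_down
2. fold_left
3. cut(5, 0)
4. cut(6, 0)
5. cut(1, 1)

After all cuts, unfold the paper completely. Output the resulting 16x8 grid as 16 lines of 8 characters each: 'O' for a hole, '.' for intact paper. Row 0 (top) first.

Answer: ........
O......O
O......O
........
........
........
.O....O.
........
........
.O....O.
........
........
........
O......O
O......O
........

Derivation:
Op 1 fold_down: fold axis h@8; visible region now rows[8,16) x cols[0,8) = 8x8
Op 2 fold_left: fold axis v@4; visible region now rows[8,16) x cols[0,4) = 8x4
Op 3 cut(5, 0): punch at orig (13,0); cuts so far [(13, 0)]; region rows[8,16) x cols[0,4) = 8x4
Op 4 cut(6, 0): punch at orig (14,0); cuts so far [(13, 0), (14, 0)]; region rows[8,16) x cols[0,4) = 8x4
Op 5 cut(1, 1): punch at orig (9,1); cuts so far [(9, 1), (13, 0), (14, 0)]; region rows[8,16) x cols[0,4) = 8x4
Unfold 1 (reflect across v@4): 6 holes -> [(9, 1), (9, 6), (13, 0), (13, 7), (14, 0), (14, 7)]
Unfold 2 (reflect across h@8): 12 holes -> [(1, 0), (1, 7), (2, 0), (2, 7), (6, 1), (6, 6), (9, 1), (9, 6), (13, 0), (13, 7), (14, 0), (14, 7)]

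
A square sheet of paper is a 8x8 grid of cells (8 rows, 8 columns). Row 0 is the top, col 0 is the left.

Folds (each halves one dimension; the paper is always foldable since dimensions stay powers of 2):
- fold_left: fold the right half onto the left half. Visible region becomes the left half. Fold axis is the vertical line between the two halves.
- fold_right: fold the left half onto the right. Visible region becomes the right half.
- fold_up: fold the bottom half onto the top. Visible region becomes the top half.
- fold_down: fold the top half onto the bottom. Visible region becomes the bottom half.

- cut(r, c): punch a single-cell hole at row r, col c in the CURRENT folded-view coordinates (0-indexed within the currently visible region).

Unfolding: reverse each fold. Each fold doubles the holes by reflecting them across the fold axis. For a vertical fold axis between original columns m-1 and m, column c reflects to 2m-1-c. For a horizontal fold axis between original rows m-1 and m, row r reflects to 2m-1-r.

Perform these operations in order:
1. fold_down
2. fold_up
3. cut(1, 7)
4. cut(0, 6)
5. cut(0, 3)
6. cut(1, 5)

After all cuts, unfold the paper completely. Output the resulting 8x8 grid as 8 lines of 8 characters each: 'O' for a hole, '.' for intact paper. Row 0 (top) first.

Answer: ...O..O.
.....O.O
.....O.O
...O..O.
...O..O.
.....O.O
.....O.O
...O..O.

Derivation:
Op 1 fold_down: fold axis h@4; visible region now rows[4,8) x cols[0,8) = 4x8
Op 2 fold_up: fold axis h@6; visible region now rows[4,6) x cols[0,8) = 2x8
Op 3 cut(1, 7): punch at orig (5,7); cuts so far [(5, 7)]; region rows[4,6) x cols[0,8) = 2x8
Op 4 cut(0, 6): punch at orig (4,6); cuts so far [(4, 6), (5, 7)]; region rows[4,6) x cols[0,8) = 2x8
Op 5 cut(0, 3): punch at orig (4,3); cuts so far [(4, 3), (4, 6), (5, 7)]; region rows[4,6) x cols[0,8) = 2x8
Op 6 cut(1, 5): punch at orig (5,5); cuts so far [(4, 3), (4, 6), (5, 5), (5, 7)]; region rows[4,6) x cols[0,8) = 2x8
Unfold 1 (reflect across h@6): 8 holes -> [(4, 3), (4, 6), (5, 5), (5, 7), (6, 5), (6, 7), (7, 3), (7, 6)]
Unfold 2 (reflect across h@4): 16 holes -> [(0, 3), (0, 6), (1, 5), (1, 7), (2, 5), (2, 7), (3, 3), (3, 6), (4, 3), (4, 6), (5, 5), (5, 7), (6, 5), (6, 7), (7, 3), (7, 6)]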